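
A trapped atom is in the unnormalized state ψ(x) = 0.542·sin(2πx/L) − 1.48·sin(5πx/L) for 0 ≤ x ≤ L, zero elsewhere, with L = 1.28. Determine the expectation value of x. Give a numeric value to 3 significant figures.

⟨x⟩ = ∫ x·|ψ|² dx / ∫|ψ|² dx (integrals over the domain).
On 0 ≤ x ≤ L (j ≠ l): ∫sin²(jπx/L) dx = L/2, ∫sin(jπx/L)·sin(lπx/L) dx = 0; diagonal moments ∫x·sin²(jπx/L) dx = L²/4, ∫x²·sin²(jπx/L) dx = L³·(1/6 − 1/(4j²π²)); cross terms ∫x·sin(jπx/L)·sin(lπx/L) dx = 0 for j + l even and −4jlL²/(π²(j² − l²)²) for j + l odd, ∫x²·sin(jπx/L)·sin(lπx/L) dx = (−1)^(j+l)·4jlL³/(π²(j² − l²)²); higher powers the same way via product-to-sum and parts.
State is unnormalized: ∫|ψ|² dx = 1.5899, and ∫ψ*·x·ψ dx = 1.0417, so ⟨x⟩ = 1.0417 / 1.5899.
⟨x⟩ = 0.65519.

0.655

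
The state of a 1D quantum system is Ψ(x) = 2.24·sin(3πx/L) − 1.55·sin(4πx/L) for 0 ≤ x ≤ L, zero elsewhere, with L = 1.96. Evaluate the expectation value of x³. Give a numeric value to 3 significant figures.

⟨x³⟩ = ∫ x³·|Ψ|² dx / ∫|Ψ|² dx (integrals over the domain).
On 0 ≤ x ≤ L (j ≠ l): ∫sin²(jπx/L) dx = L/2, ∫sin(jπx/L)·sin(lπx/L) dx = 0; diagonal moments ∫x·sin²(jπx/L) dx = L²/4, ∫x²·sin²(jπx/L) dx = L³·(1/6 − 1/(4j²π²)); cross terms ∫x·sin(jπx/L)·sin(lπx/L) dx = 0 for j + l even and −4jlL²/(π²(j² − l²)²) for j + l odd, ∫x²·sin(jπx/L)·sin(lπx/L) dx = (−1)^(j+l)·4jlL³/(π²(j² − l²)²); higher powers the same way via product-to-sum and parts.
State is unnormalized: ∫|Ψ|² dx = 7.2717, and ∫Ψ*·x³·Ψ dx = 22.239, so ⟨x³⟩ = 22.239 / 7.2717.
⟨x³⟩ = 3.0583.

3.06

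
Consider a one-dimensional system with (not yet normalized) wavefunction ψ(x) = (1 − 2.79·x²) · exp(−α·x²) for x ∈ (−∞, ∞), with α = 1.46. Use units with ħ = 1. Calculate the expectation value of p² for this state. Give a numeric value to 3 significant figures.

7.11

p² ψ = −ħ² d²ψ/dx²; ⟨p²⟩ = −ħ² ∫ ψ*·ψ'' dx / ∫|ψ|² dx.
Expand each integrand as polynomial × e^(−2αx²) and use ∫x^(2j)·e^(−2αx²) dx = (2j−1)!!/(4α)^j · √(π/(2α)), odd powers → 0; here √(π/(2α)) = 1.0373. Differentiate with the product rule, d/dx e^(−αx²) = −2αx·e^(−αx²).
State is unnormalized: ∫|ψ|² dx = 0.75639, and ∫ψ*·(−ħ² ψ'') dx = 5.3808, so ⟨p²⟩ = 5.3808 / 0.75639.
⟨p²⟩ = 7.1138.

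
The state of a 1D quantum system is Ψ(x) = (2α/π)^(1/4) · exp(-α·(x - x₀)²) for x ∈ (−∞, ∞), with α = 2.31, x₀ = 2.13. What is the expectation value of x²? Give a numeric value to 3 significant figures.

4.65

⟨x²⟩ = ∫ x²·|Ψ|² dx (integrals over the domain).
Gaussian moments (u = x − x₀): ∫u^(2j)·e^(−2αu²) du = (2j−1)!!/(4α)^j · √(π/(2α)), odd powers integrate to 0; here √(π/(2α)) = 0.82462.
⟨x²⟩ = 4.6451.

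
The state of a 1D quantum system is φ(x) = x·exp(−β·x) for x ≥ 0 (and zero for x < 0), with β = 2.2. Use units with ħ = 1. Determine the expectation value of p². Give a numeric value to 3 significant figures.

4.84

p² φ = −ħ² d²φ/dx²; ⟨p²⟩ = −ħ² ∫ φ*·φ'' dx / ∫|φ|² dx.
Differentiate x·exp(−β·x) with the product rule; every integrand then reduces to terms xʲ·e^(−2βx) on [0, ∞), with ∫₀^∞ xʲ·e^(−2βx) dx = j!/(2β)^(j+1).
State is unnormalized: ∫|φ|² dx = 0.023479, and ∫φ*·(−ħ² φ'') dx = 0.11364, so ⟨p²⟩ = 0.11364 / 0.023479.
⟨p²⟩ = 4.8400.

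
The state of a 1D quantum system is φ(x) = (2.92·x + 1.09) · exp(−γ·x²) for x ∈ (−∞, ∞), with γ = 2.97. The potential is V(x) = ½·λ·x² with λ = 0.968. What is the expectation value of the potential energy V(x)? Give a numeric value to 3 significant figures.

0.0714

⟨V⟩ = ∫ V(x)·|φ|² dx / ∫|φ|² dx.
Expand each integrand as polynomial × e^(−2γx²) and use ∫x^(2j)·e^(−2γx²) dx = (2j−1)!!/(4γ)^j · √(π/(2γ)), odd powers → 0; here √(π/(2γ)) = 0.72725.
State is unnormalized: ∫|φ|² dx = 1.3860, and ∫φ*·V(x)·φ dx = 0.098996, so ⟨V⟩ = 0.098996 / 1.3860.
⟨V⟩ = 0.071426.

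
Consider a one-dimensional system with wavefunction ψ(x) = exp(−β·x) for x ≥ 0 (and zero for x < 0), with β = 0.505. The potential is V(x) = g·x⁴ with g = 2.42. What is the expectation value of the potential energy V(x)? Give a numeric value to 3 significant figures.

⟨V⟩ = ∫ V(x)·|ψ|² dx / ∫|ψ|² dx.
Every integrand reduces to terms xʲ·e^(−2βx) on [0, ∞); use ∫₀^∞ xʲ·e^(−2βx) dx = j!/(2β)^(j+1).
State is unnormalized: ∫|ψ|² dx = 0.99010, and ∫ψ*·V(x)·ψ dx = 55.261, so ⟨V⟩ = 55.261 / 0.99010.
⟨V⟩ = 55.814.

55.8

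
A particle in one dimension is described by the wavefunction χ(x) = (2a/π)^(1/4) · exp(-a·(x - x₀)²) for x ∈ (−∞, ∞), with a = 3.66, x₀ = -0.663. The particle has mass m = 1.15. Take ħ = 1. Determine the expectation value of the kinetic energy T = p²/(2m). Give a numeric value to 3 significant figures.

1.59

T = −(ħ²/2m) d²/dx², so ⟨T⟩ = −(ħ²/2m) ∫ χ*·χ'' dx; with m = 1.15.
Gaussian moments (u = x − x₀): ∫u^(2j)·e^(−2au²) du = (2j−1)!!/(4a)^j · √(π/(2a)), odd powers integrate to 0; here √(π/(2a)) = 0.65512. Derivatives: d/dx e^(−au²) = −2au·e^(−au²), d²/dx² e^(−au²) = (4a²u² − 2a)·e^(−au²).
⟨T⟩ = 1.5913.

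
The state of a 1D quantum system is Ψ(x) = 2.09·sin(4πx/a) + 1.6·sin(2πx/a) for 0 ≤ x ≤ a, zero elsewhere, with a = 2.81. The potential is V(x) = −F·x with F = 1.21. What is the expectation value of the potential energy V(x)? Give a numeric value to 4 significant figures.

⟨V⟩ = ∫ V(x)·|Ψ|² dx / ∫|Ψ|² dx.
On 0 ≤ x ≤ a (j ≠ l): ∫sin²(jπx/a) dx = a/2, ∫sin(jπx/a)·sin(lπx/a) dx = 0; diagonal moments ∫x·sin²(jπx/a) dx = a²/4, ∫x²·sin²(jπx/a) dx = a³·(1/6 − 1/(4j²π²)); cross terms ∫x·sin(jπx/a)·sin(lπx/a) dx = 0 for j + l even and −4jla²/(π²(j² − l²)²) for j + l odd, ∫x²·sin(jπx/a)·sin(lπx/a) dx = (−1)^(j+l)·4jla³/(π²(j² − l²)²); higher powers the same way via product-to-sum and parts.
State is unnormalized: ∫|Ψ|² dx = 9.7340, and ∫Ψ*·V(x)·Ψ dx = -16.548, so ⟨V⟩ = -16.548 / 9.7340.
⟨V⟩ = -1.7001.

-1.700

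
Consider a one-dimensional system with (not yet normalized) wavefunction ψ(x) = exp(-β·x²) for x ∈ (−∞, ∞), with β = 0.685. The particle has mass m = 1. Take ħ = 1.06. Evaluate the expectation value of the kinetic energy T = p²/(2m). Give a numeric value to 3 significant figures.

0.385

T = −(ħ²/2m) d²/dx², so ⟨T⟩ = −(ħ²/2m) ∫ ψ*·ψ'' dx / ∫|ψ|² dx; with m = 1.
Gaussian moments: ∫x^(2j)·e^(−2βx²) dx = (2j−1)!!/(4β)^j · √(π/(2β)), odd powers integrate to 0; here √(π/(2β)) = 1.5143. Derivatives: d/dx e^(−βx²) = −2βx·e^(−βx²), d²/dx² e^(−βx²) = (4β²x² − 2β)·e^(−βx²).
State is unnormalized: ∫|ψ|² dx = 1.5143, and ∫ψ*·(−ħ²/2m · ψ'') dx = 0.58276, so ⟨T⟩ = 0.58276 / 1.5143.
⟨T⟩ = 0.38483.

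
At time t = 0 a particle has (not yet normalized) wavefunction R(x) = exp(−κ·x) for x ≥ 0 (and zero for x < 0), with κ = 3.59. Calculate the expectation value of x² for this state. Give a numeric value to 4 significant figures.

⟨x²⟩ = ∫ x²·|R|² dx / ∫|R|² dx (integrals over the domain).
Every integrand reduces to terms xʲ·e^(−2κx) on [0, ∞); use ∫₀^∞ xʲ·e^(−2κx) dx = j!/(2κ)^(j+1).
State is unnormalized: ∫|R|² dx = 0.13928, and ∫R*·x²·R dx = 0.0054033, so ⟨x²⟩ = 0.0054033 / 0.13928.
⟨x²⟩ = 0.038795.

0.03880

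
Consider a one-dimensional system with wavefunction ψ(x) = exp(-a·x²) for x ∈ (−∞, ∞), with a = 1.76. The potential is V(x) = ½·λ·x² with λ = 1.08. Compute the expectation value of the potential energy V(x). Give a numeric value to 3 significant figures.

0.0767

⟨V⟩ = ∫ V(x)·|ψ|² dx / ∫|ψ|² dx.
Gaussian moments: ∫x^(2j)·e^(−2ax²) dx = (2j−1)!!/(4a)^j · √(π/(2a)), odd powers integrate to 0; here √(π/(2a)) = 0.94472.
State is unnormalized: ∫|ψ|² dx = 0.94472, and ∫ψ*·V(x)·ψ dx = 0.072464, so ⟨V⟩ = 0.072464 / 0.94472.
⟨V⟩ = 0.076705.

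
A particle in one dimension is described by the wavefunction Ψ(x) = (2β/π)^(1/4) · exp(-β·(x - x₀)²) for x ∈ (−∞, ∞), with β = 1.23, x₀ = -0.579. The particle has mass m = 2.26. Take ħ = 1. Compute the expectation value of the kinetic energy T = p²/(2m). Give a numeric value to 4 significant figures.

T = −(ħ²/2m) d²/dx², so ⟨T⟩ = −(ħ²/2m) ∫ Ψ*·Ψ'' dx; with m = 2.26.
Gaussian moments (u = x − x₀): ∫u^(2j)·e^(−2βu²) du = (2j−1)!!/(4β)^j · √(π/(2β)), odd powers integrate to 0; here √(π/(2β)) = 1.1301. Derivatives: d/dx e^(−βu²) = −2βu·e^(−βu²), d²/dx² e^(−βu²) = (4β²u² − 2β)·e^(−βu²).
⟨T⟩ = 0.27212.

0.2721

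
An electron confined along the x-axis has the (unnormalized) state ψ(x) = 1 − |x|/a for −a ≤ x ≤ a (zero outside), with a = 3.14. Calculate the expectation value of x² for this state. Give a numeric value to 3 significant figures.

⟨x²⟩ = ∫ x²·|ψ|² dx / ∫|ψ|² dx (integrals over the domain).
ψ is even, so ∫ over [−a, a] = 2∫₀ᵃ with ψ = 1 − x/a there: ∫₀ᵃ (1 − x/a)² dx = a/3, ∫₀ᵃ x²(1 − x/a)² dx = a³/30, ∫₀ᵃ x⁴(1 − x/a)² dx = a⁵/105.
State is unnormalized: ∫|ψ|² dx = 2.0933, and ∫ψ*·x²·ψ dx = 2.0639, so ⟨x²⟩ = 2.0639 / 2.0933.
⟨x²⟩ = 0.98596.

0.986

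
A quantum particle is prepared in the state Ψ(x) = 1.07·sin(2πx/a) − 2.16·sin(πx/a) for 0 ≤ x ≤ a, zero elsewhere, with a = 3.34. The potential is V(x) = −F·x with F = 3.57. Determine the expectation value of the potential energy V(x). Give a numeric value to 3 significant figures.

⟨V⟩ = ∫ V(x)·|Ψ|² dx / ∫|Ψ|² dx.
On 0 ≤ x ≤ a (j ≠ l): ∫sin²(jπx/a) dx = a/2, ∫sin(jπx/a)·sin(lπx/a) dx = 0; diagonal moments ∫x·sin²(jπx/a) dx = a²/4, ∫x²·sin²(jπx/a) dx = a³·(1/6 − 1/(4j²π²)); cross terms ∫x·sin(jπx/a)·sin(lπx/a) dx = 0 for j + l even and −4jla²/(π²(j² − l²)²) for j + l odd, ∫x²·sin(jπx/a)·sin(lπx/a) dx = (−1)^(j+l)·4jla³/(π²(j² − l²)²); higher powers the same way via product-to-sum and parts.
State is unnormalized: ∫|Ψ|² dx = 9.7035, and ∫Ψ*·V(x)·Ψ dx = -74.431, so ⟨V⟩ = -74.431 / 9.7035.
⟨V⟩ = -7.6705.

-7.67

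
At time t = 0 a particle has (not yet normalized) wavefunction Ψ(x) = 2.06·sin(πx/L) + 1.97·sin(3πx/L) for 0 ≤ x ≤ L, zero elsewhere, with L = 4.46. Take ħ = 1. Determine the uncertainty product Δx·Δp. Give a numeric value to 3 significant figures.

Δx = √(⟨x²⟩−⟨x⟩²), Δp = √(⟨p²⟩−⟨p⟩²).
On 0 ≤ x ≤ L (j ≠ l): ∫sin²(jπx/L) dx = L/2, ∫sin(jπx/L)·sin(lπx/L) dx = 0; diagonal moments ∫x·sin²(jπx/L) dx = L²/4, ∫x²·sin²(jπx/L) dx = L³·(1/6 − 1/(4j²π²)); cross terms ∫x·sin(jπx/L)·sin(lπx/L) dx = 0 for j + l even and −4jlL²/(π²(j² − l²)²) for j + l odd, ∫x²·sin(jπx/L)·sin(lπx/L) dx = (−1)^(j+l)·4jlL³/(π²(j² − l²)²); higher powers the same way via product-to-sum and parts. d²/dx² sin(jπx/L) = −(jπ/L)²·sin(jπx/L); on 0 ≤ x ≤ L, ∫sin²(jπx/L) dx = L/2 and ∫sin(jπx/L)·sin(lπx/L) dx = 0 for j ≠ l, so only diagonal terms survive in ∫|Ψ|² and ∫Ψ·Ψ″; ∫Ψ·Ψ′ dx = [Ψ²/2] between the walls = 0.
Normalization: ∫|Ψ|² dx = 18.118.
⟨x⟩ = 2.2300, ⟨x²⟩ = 6.8057 ⇒ Δx = 1.3538.
⟨p⟩ = 0.0000, ⟨p²⟩ = 2.3922 ⇒ Δp = 1.5467.
Δx·Δp = 2.0939.

2.09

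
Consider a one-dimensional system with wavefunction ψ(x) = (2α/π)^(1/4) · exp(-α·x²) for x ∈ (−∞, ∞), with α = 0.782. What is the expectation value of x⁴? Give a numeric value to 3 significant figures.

0.307

⟨x⁴⟩ = ∫ x⁴·|ψ|² dx (integrals over the domain).
Gaussian moments: ∫x^(2j)·e^(−2αx²) dx = (2j−1)!!/(4α)^j · √(π/(2α)), odd powers integrate to 0; here √(π/(2α)) = 1.4173.
⟨x⁴⟩ = 0.30661.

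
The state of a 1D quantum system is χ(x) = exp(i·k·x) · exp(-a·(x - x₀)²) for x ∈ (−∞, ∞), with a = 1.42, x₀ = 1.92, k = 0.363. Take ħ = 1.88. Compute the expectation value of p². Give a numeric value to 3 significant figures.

5.48

p² χ = −ħ² d²χ/dx²; ⟨p²⟩ = −ħ² ∫ χ*·χ'' dx / ∫|χ|² dx.
Gaussian moments (u = x − x₀): ∫u^(2j)·e^(−2au²) du = (2j−1)!!/(4a)^j · √(π/(2a)), odd powers integrate to 0; here √(π/(2a)) = 1.0518. Derivatives: χ′ = (ik − 2au)·χ, χ″ = ((ik − 2au)² − 2a)·χ; the odd-in-u pieces drop out.
State is unnormalized: ∫|χ|² dx = 1.0518, and ∫χ*·(−ħ² χ'') dx = 5.7684, so ⟨p²⟩ = 5.7684 / 1.0518.
⟨p²⟩ = 5.4846.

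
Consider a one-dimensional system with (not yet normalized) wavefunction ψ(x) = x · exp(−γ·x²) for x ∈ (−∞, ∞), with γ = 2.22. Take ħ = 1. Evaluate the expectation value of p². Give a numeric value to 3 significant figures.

p² ψ = −ħ² d²ψ/dx²; ⟨p²⟩ = −ħ² ∫ ψ*·ψ'' dx / ∫|ψ|² dx.
Expand each integrand as polynomial × e^(−2γx²) and use ∫x^(2j)·e^(−2γx²) dx = (2j−1)!!/(4γ)^j · √(π/(2γ)), odd powers → 0; here √(π/(2γ)) = 0.84117. Differentiate with the product rule, d/dx e^(−γx²) = −2γx·e^(−γx²).
State is unnormalized: ∫|ψ|² dx = 0.094726, and ∫ψ*·(−ħ² ψ'') dx = 0.63088, so ⟨p²⟩ = 0.63088 / 0.094726.
⟨p²⟩ = 6.6600.

6.66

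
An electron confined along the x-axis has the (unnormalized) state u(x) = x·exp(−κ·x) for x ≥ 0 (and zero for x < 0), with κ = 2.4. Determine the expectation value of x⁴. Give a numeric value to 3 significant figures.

0.678

⟨x⁴⟩ = ∫ x⁴·|u|² dx / ∫|u|² dx (integrals over the domain).
Every integrand reduces to terms xʲ·e^(−2κx) on [0, ∞); use ∫₀^∞ xʲ·e^(−2κx) dx = j!/(2κ)^(j+1).
State is unnormalized: ∫|u|² dx = 0.018084, and ∫u*·x⁴·u dx = 0.012264, so ⟨x⁴⟩ = 0.012264 / 0.018084.
⟨x⁴⟩ = 0.67817.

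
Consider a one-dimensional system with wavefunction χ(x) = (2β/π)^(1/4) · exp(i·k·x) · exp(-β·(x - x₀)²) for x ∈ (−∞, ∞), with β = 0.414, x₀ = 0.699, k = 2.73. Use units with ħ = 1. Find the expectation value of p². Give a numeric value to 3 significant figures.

p² χ = −ħ² d²χ/dx²; ⟨p²⟩ = −ħ² ∫ χ*·χ'' dx.
Gaussian moments (u = x − x₀): ∫u^(2j)·e^(−2βu²) du = (2j−1)!!/(4β)^j · √(π/(2β)), odd powers integrate to 0; here √(π/(2β)) = 1.9479. Derivatives: χ′ = (ik − 2βu)·χ, χ″ = ((ik − 2βu)² − 2β)·χ; the odd-in-u pieces drop out.
⟨p²⟩ = 7.8669.

7.87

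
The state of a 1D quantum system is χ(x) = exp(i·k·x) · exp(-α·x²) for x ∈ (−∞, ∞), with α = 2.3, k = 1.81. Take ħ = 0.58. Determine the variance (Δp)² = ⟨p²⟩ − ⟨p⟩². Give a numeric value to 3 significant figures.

Compute ⟨p⟩ and ⟨p²⟩ separately; (Δp)² = ⟨p²⟩ − ⟨p⟩².
Gaussian moments: ∫x^(2j)·e^(−2αx²) dx = (2j−1)!!/(4α)^j · √(π/(2α)), odd powers integrate to 0; here √(π/(2α)) = 0.82641. Derivatives: χ′ = (ik − 2αx)·χ, χ″ = ((ik − 2αx)² − 2α)·χ; the odd-in-x pieces drop out.
Normalization: ∫|χ|² dx = 0.82641.
⟨p⟩ = 1.0498 and ⟨p²⟩ = 1.8758.
(Δp)² = 1.8758 − (1.0498)² = 0.77372.

0.774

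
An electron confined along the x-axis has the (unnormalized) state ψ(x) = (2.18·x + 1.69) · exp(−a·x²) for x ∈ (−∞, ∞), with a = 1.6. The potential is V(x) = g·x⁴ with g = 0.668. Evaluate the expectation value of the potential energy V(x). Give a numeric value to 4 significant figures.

⟨V⟩ = ∫ V(x)·|ψ|² dx / ∫|ψ|² dx.
Expand each integrand as polynomial × e^(−2ax²) and use ∫x^(2j)·e^(−2ax²) dx = (2j−1)!!/(4a)^j · √(π/(2a)), odd powers → 0; here √(π/(2a)) = 0.99083.
State is unnormalized: ∫|ψ|² dx = 3.5657, and ∫ψ*·V(x)·ψ dx = 0.31844, so ⟨V⟩ = 0.31844 / 3.5657.
⟨V⟩ = 0.089308.

0.08931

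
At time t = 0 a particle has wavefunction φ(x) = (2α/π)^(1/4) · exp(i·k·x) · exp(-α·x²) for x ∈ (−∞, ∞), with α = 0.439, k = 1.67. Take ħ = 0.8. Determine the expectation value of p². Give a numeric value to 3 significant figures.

2.07

p² φ = −ħ² d²φ/dx²; ⟨p²⟩ = −ħ² ∫ φ*·φ'' dx.
Gaussian moments: ∫x^(2j)·e^(−2αx²) dx = (2j−1)!!/(4α)^j · √(π/(2α)), odd powers integrate to 0; here √(π/(2α)) = 1.8916. Derivatives: φ′ = (ik − 2αx)·φ, φ″ = ((ik − 2αx)² − 2α)·φ; the odd-in-x pieces drop out.
⟨p²⟩ = 2.0659.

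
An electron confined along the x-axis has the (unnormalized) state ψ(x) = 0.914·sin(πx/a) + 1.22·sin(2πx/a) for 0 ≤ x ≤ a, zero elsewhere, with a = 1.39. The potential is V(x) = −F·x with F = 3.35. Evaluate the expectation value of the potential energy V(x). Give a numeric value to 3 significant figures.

-1.52

⟨V⟩ = ∫ V(x)·|ψ|² dx / ∫|ψ|² dx.
On 0 ≤ x ≤ a (j ≠ l): ∫sin²(jπx/a) dx = a/2, ∫sin(jπx/a)·sin(lπx/a) dx = 0; diagonal moments ∫x·sin²(jπx/a) dx = a²/4, ∫x²·sin²(jπx/a) dx = a³·(1/6 − 1/(4j²π²)); cross terms ∫x·sin(jπx/a)·sin(lπx/a) dx = 0 for j + l even and −4jla²/(π²(j² − l²)²) for j + l odd, ∫x²·sin(jπx/a)·sin(lπx/a) dx = (−1)^(j+l)·4jla³/(π²(j² − l²)²); higher powers the same way via product-to-sum and parts.
State is unnormalized: ∫|ψ|² dx = 1.6150, and ∫ψ*·V(x)·ψ dx = -2.4602, so ⟨V⟩ = -2.4602 / 1.6150.
⟨V⟩ = -1.5233.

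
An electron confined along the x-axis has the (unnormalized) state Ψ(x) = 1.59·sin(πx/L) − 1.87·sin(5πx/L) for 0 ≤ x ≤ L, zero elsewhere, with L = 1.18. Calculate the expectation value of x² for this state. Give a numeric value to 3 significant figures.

0.423

⟨x²⟩ = ∫ x²·|Ψ|² dx / ∫|Ψ|² dx (integrals over the domain).
On 0 ≤ x ≤ L (j ≠ l): ∫sin²(jπx/L) dx = L/2, ∫sin(jπx/L)·sin(lπx/L) dx = 0; diagonal moments ∫x·sin²(jπx/L) dx = L²/4, ∫x²·sin²(jπx/L) dx = L³·(1/6 − 1/(4j²π²)); cross terms ∫x·sin(jπx/L)·sin(lπx/L) dx = 0 for j + l even and −4jlL²/(π²(j² − l²)²) for j + l odd, ∫x²·sin(jπx/L)·sin(lπx/L) dx = (−1)^(j+l)·4jlL³/(π²(j² − l²)²); higher powers the same way via product-to-sum and parts.
State is unnormalized: ∫|Ψ|² dx = 3.5548, and ∫Ψ*·x²·Ψ dx = 1.5045, so ⟨x²⟩ = 1.5045 / 3.5548.
⟨x²⟩ = 0.42323.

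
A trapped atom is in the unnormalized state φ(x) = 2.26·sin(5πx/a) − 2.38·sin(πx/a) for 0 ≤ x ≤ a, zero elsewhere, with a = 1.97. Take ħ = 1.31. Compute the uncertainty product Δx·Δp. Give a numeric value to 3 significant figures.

Δx = √(⟨x²⟩−⟨x⟩²), Δp = √(⟨p²⟩−⟨p⟩²).
On 0 ≤ x ≤ a (j ≠ l): ∫sin²(jπx/a) dx = a/2, ∫sin(jπx/a)·sin(lπx/a) dx = 0; diagonal moments ∫x·sin²(jπx/a) dx = a²/4, ∫x²·sin²(jπx/a) dx = a³·(1/6 − 1/(4j²π²)); cross terms ∫x·sin(jπx/a)·sin(lπx/a) dx = 0 for j + l even and −4jla²/(π²(j² − l²)²) for j + l odd, ∫x²·sin(jπx/a)·sin(lπx/a) dx = (−1)^(j+l)·4jla³/(π²(j² − l²)²); higher powers the same way via product-to-sum and parts. d²/dx² sin(jπx/a) = −(jπ/a)²·sin(jπx/a); on 0 ≤ x ≤ a, ∫sin²(jπx/a) dx = a/2 and ∫sin(jπx/a)·sin(lπx/a) dx = 0 for j ≠ l, so only diagonal terms survive in ∫|φ|² and ∫φ·φ″; ∫φ·φ′ dx = [φ²/2] between the walls = 0.
Normalization: ∫|φ|² dx = 10.610.
⟨x⟩ = 0.98500, ⟨x²⟩ = 1.1592 ⇒ Δx = 0.43477.
⟨p⟩ = 0.0000, ⟨p²⟩ = 54.028 ⇒ Δp = 7.3504.
Δx·Δp = 3.1957.

3.20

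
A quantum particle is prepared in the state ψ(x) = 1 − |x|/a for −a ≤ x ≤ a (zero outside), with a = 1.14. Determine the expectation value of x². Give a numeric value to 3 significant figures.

0.130

⟨x²⟩ = ∫ x²·|ψ|² dx / ∫|ψ|² dx (integrals over the domain).
ψ is even, so ∫ over [−a, a] = 2∫₀ᵃ with ψ = 1 − x/a there: ∫₀ᵃ (1 − x/a)² dx = a/3, ∫₀ᵃ x²(1 − x/a)² dx = a³/30, ∫₀ᵃ x⁴(1 − x/a)² dx = a⁵/105.
State is unnormalized: ∫|ψ|² dx = 0.76000, and ∫ψ*·x²·ψ dx = 0.098770, so ⟨x²⟩ = 0.098770 / 0.76000.
⟨x²⟩ = 0.12996.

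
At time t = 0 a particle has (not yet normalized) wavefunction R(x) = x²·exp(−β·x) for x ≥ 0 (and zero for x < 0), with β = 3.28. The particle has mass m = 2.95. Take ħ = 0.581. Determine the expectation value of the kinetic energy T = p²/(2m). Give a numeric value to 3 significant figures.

0.205

T = −(ħ²/2m) d²/dx², so ⟨T⟩ = −(ħ²/2m) ∫ R*·R'' dx / ∫|R|² dx; with m = 2.95.
Differentiate x²·exp(−β·x) with the product rule; every integrand then reduces to terms xʲ·e^(−2βx) on [0, ∞), with ∫₀^∞ xʲ·e^(−2βx) dx = j!/(2β)^(j+1).
State is unnormalized: ∫|R|² dx = 0.0019756, and ∫R*·(−ħ²/2m · R'') dx = 0.00040534, so ⟨T⟩ = 0.00040534 / 0.0019756.
⟨T⟩ = 0.20518.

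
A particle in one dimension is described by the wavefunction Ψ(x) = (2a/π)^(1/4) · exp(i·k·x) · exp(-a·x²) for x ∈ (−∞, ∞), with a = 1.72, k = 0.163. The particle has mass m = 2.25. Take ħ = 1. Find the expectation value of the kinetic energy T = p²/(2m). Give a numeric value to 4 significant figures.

0.3881

T = −(ħ²/2m) d²/dx², so ⟨T⟩ = −(ħ²/2m) ∫ Ψ*·Ψ'' dx; with m = 2.25.
Gaussian moments: ∫x^(2j)·e^(−2ax²) dx = (2j−1)!!/(4a)^j · √(π/(2a)), odd powers integrate to 0; here √(π/(2a)) = 0.95564. Derivatives: Ψ′ = (ik − 2ax)·Ψ, Ψ″ = ((ik − 2ax)² − 2a)·Ψ; the odd-in-x pieces drop out.
⟨T⟩ = 0.38813.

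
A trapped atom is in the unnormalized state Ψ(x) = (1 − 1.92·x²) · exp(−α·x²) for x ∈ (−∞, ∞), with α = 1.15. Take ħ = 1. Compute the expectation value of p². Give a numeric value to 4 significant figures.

p² Ψ = −ħ² d²Ψ/dx²; ⟨p²⟩ = −ħ² ∫ Ψ*·Ψ'' dx / ∫|Ψ|² dx.
Expand each integrand as polynomial × e^(−2αx²) and use ∫x^(2j)·e^(−2αx²) dx = (2j−1)!!/(4α)^j · √(π/(2α)), odd powers → 0; here √(π/(2α)) = 1.1687. Differentiate with the product rule, d/dx e^(−αx²) = −2αx·e^(−αx²).
State is unnormalized: ∫|Ψ|² dx = 0.80392, and ∫Ψ*·(−ħ² Ψ'') dx = 4.1051, so ⟨p²⟩ = 4.1051 / 0.80392.
⟨p²⟩ = 5.1063.

5.106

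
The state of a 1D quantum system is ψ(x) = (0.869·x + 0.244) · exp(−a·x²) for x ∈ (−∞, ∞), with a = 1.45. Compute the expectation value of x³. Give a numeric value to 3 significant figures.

0.199

⟨x³⟩ = ∫ x³·|ψ|² dx / ∫|ψ|² dx (integrals over the domain).
Expand each integrand as polynomial × e^(−2ax²) and use ∫x^(2j)·e^(−2ax²) dx = (2j−1)!!/(4a)^j · √(π/(2a)), odd powers → 0; here √(π/(2a)) = 1.0408.
State is unnormalized: ∫|ψ|² dx = 0.19748, and ∫ψ*·x³·ψ dx = 0.039362, so ⟨x³⟩ = 0.039362 / 0.19748.
⟨x³⟩ = 0.19932.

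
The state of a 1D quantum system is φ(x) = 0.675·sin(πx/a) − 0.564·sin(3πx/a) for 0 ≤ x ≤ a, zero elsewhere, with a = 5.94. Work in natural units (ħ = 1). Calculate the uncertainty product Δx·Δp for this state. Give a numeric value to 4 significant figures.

0.7642

Δx = √(⟨x²⟩−⟨x⟩²), Δp = √(⟨p²⟩−⟨p⟩²).
On 0 ≤ x ≤ a (j ≠ l): ∫sin²(jπx/a) dx = a/2, ∫sin(jπx/a)·sin(lπx/a) dx = 0; diagonal moments ∫x·sin²(jπx/a) dx = a²/4, ∫x²·sin²(jπx/a) dx = a³·(1/6 − 1/(4j²π²)); cross terms ∫x·sin(jπx/a)·sin(lπx/a) dx = 0 for j + l even and −4jla²/(π²(j² − l²)²) for j + l odd, ∫x²·sin(jπx/a)·sin(lπx/a) dx = (−1)^(j+l)·4jla³/(π²(j² − l²)²); higher powers the same way via product-to-sum and parts. d²/dx² sin(jπx/a) = −(jπ/a)²·sin(jπx/a); on 0 ≤ x ≤ a, ∫sin²(jπx/a) dx = a/2 and ∫sin(jπx/a)·sin(lπx/a) dx = 0 for j ≠ l, so only diagonal terms survive in ∫|φ|² and ∫φ·φ″; ∫φ·φ′ dx = [φ²/2] between the walls = 0.
Normalization: ∫|φ|² dx = 2.2980.
⟨x⟩ = 2.9700, ⟨x²⟩ = 9.3077 ⇒ Δx = 0.69769.
⟨p⟩ = 0.0000, ⟨p²⟩ = 1.1997 ⇒ Δp = 1.0953.
Δx·Δp = 0.76419.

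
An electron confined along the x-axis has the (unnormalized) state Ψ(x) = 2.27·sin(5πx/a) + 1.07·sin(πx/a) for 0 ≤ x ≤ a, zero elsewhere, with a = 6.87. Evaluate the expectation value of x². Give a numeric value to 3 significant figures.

⟨x²⟩ = ∫ x²·|Ψ|² dx / ∫|Ψ|² dx (integrals over the domain).
On 0 ≤ x ≤ a (j ≠ l): ∫sin²(jπx/a) dx = a/2, ∫sin(jπx/a)·sin(lπx/a) dx = 0; diagonal moments ∫x·sin²(jπx/a) dx = a²/4, ∫x²·sin²(jπx/a) dx = a³·(1/6 − 1/(4j²π²)); cross terms ∫x·sin(jπx/a)·sin(lπx/a) dx = 0 for j + l even and −4jla²/(π²(j² − l²)²) for j + l odd, ∫x²·sin(jπx/a)·sin(lπx/a) dx = (−1)^(j+l)·4jla³/(π²(j² − l²)²); higher powers the same way via product-to-sum and parts.
State is unnormalized: ∫|Ψ|² dx = 21.633, and ∫Ψ*·x²·Ψ dx = 334.78, so ⟨x²⟩ = 334.78 / 21.633.
⟨x²⟩ = 15.476.

15.5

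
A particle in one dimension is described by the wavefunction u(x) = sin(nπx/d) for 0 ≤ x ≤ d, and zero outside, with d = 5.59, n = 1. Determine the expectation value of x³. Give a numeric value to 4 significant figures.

30.40

⟨x³⟩ = ∫ x³·|u|² dx / ∫|u|² dx (integrals over the domain).
With sin²θ = (1 − cos2θ)/2 on 0 ≤ x ≤ d: ∫sin²(nπx/d) dx = d/2, ∫x·sin²(nπx/d) dx = d²/4, ∫x²·sin²(nπx/d) dx = d³·(1/6 − 1/(4n²π²)); higher powers xᵏ the same way, integrating xᵏ·cos(2nπx/d) by parts.
State is unnormalized: ∫|u|² dx = 2.7950, and ∫u*·x³·u dx = 84.955, so ⟨x³⟩ = 84.955 / 2.7950.
⟨x³⟩ = 30.395.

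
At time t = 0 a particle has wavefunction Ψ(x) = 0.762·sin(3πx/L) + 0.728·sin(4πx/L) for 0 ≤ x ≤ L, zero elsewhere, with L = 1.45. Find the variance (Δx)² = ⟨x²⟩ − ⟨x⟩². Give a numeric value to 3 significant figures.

0.0832

Compute ⟨x⟩ and ⟨x²⟩ separately, then (Δx)² = ⟨x²⟩ − ⟨x⟩².
On 0 ≤ x ≤ L (j ≠ l): ∫sin²(jπx/L) dx = L/2, ∫sin(jπx/L)·sin(lπx/L) dx = 0; diagonal moments ∫x·sin²(jπx/L) dx = L²/4, ∫x²·sin²(jπx/L) dx = L³·(1/6 − 1/(4j²π²)); cross terms ∫x·sin(jπx/L)·sin(lπx/L) dx = 0 for j + l even and −4jlL²/(π²(j² − l²)²) for j + l odd, ∫x²·sin(jπx/L)·sin(lπx/L) dx = (−1)^(j+l)·4jlL³/(π²(j² − l²)²); higher powers the same way via product-to-sum and parts.
Normalization: ∫|Ψ|² dx = 0.80521.
⟨x⟩ = 0.43746 and ⟨x²⟩ = 0.27454.
(Δx)² = 0.27454 − (0.43746)² = 0.083168.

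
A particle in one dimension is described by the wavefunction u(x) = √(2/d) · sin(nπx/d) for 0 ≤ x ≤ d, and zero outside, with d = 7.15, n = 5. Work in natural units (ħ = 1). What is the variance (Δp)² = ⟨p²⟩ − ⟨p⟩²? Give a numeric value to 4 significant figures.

4.826

Compute ⟨p⟩ and ⟨p²⟩ separately; (Δp)² = ⟨p²⟩ − ⟨p⟩².
d/dx sin(nπx/d) = (nπ/d)·cos(nπx/d) and d²/dx² sin(nπx/d) = −(nπ/d)²·sin(nπx/d); on 0 ≤ x ≤ d, ∫sin²(nπx/d) dx = d/2 and ∫sin(nπx/d)·cos(nπx/d) dx = 0.
⟨p⟩ = 0.0000 and ⟨p²⟩ = 4.8264.
(Δp)² = 4.8264 − (0.0000)² = 4.8264.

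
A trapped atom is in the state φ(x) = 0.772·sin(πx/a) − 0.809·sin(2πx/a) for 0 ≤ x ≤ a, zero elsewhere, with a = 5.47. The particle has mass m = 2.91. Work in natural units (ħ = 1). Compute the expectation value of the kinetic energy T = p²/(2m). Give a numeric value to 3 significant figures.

0.146

T = −(ħ²/2m) d²/dx², so ⟨T⟩ = −(ħ²/2m) ∫ φ*·φ'' dx / ∫|φ|² dx; with m = 2.91.
d²/dx² sin(jπx/a) = −(jπ/a)²·sin(jπx/a); on 0 ≤ x ≤ a, ∫sin²(jπx/a) dx = a/2 and ∫sin(jπx/a)·sin(lπx/a) dx = 0 for j ≠ l, so only diagonal terms survive in ∫|φ|² and ∫φ·φ″; ∫φ·φ′ dx = [φ²/2] between the walls = 0.
State is unnormalized: ∫|φ|² dx = 3.4200, and ∫φ*·(−ħ²/2m · φ'') dx = 0.49819, so ⟨T⟩ = 0.49819 / 3.4200.
⟨T⟩ = 0.14567.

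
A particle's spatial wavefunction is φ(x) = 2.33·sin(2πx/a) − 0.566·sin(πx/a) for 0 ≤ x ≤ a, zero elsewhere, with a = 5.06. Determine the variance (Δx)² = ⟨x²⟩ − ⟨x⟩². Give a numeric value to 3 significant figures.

1.58

Compute ⟨x⟩ and ⟨x²⟩ separately, then (Δx)² = ⟨x²⟩ − ⟨x⟩².
On 0 ≤ x ≤ a (j ≠ l): ∫sin²(jπx/a) dx = a/2, ∫sin(jπx/a)·sin(lπx/a) dx = 0; diagonal moments ∫x·sin²(jπx/a) dx = a²/4, ∫x²·sin²(jπx/a) dx = a³·(1/6 − 1/(4j²π²)); cross terms ∫x·sin(jπx/a)·sin(lπx/a) dx = 0 for j + l even and −4jla²/(π²(j² − l²)²) for j + l odd, ∫x²·sin(jπx/a)·sin(lπx/a) dx = (−1)^(j+l)·4jla³/(π²(j² − l²)²); higher powers the same way via product-to-sum and parts.
Normalization: ∫|φ|² dx = 14.546.
⟨x⟩ = 2.9481 and ⟨x²⟩ = 10.272.
(Δx)² = 10.272 − (2.9481)² = 1.5803.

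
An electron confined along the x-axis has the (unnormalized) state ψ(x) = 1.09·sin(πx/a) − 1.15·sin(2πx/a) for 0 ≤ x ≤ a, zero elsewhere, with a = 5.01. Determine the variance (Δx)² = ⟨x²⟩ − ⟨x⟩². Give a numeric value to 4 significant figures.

Compute ⟨x⟩ and ⟨x²⟩ separately, then (Δx)² = ⟨x²⟩ − ⟨x⟩².
On 0 ≤ x ≤ a (j ≠ l): ∫sin²(jπx/a) dx = a/2, ∫sin(jπx/a)·sin(lπx/a) dx = 0; diagonal moments ∫x·sin²(jπx/a) dx = a²/4, ∫x²·sin²(jπx/a) dx = a³·(1/6 − 1/(4j²π²)); cross terms ∫x·sin(jπx/a)·sin(lπx/a) dx = 0 for j + l even and −4jla²/(π²(j² − l²)²) for j + l odd, ∫x²·sin(jπx/a)·sin(lπx/a) dx = (−1)^(j+l)·4jla³/(π²(j² − l²)²); higher powers the same way via product-to-sum and parts.
Normalization: ∫|ψ|² dx = 6.2891.
⟨x⟩ = 3.4061 and ⟨x²⟩ = 12.112.
(Δx)² = 12.112 − (3.4061)² = 0.51041.

0.5104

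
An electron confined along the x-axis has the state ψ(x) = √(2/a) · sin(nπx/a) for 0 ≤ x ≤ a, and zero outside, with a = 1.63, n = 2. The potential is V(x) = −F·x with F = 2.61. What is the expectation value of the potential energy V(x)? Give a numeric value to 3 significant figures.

-2.13

⟨V⟩ = ∫ V(x)·|ψ|² dx.
With sin²θ = (1 − cos2θ)/2 on 0 ≤ x ≤ a: ∫sin²(nπx/a) dx = a/2, ∫x·sin²(nπx/a) dx = a²/4, ∫x²·sin²(nπx/a) dx = a³·(1/6 − 1/(4n²π²)); higher powers xᵏ the same way, integrating xᵏ·cos(2nπx/a) by parts.
⟨V⟩ = -2.1272.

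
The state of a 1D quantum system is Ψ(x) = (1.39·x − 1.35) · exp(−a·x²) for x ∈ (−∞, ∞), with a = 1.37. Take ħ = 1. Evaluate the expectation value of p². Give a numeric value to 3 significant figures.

1.81

p² Ψ = −ħ² d²Ψ/dx²; ⟨p²⟩ = −ħ² ∫ Ψ*·Ψ'' dx / ∫|Ψ|² dx.
Expand each integrand as polynomial × e^(−2ax²) and use ∫x^(2j)·e^(−2ax²) dx = (2j−1)!!/(4a)^j · √(π/(2a)), odd powers → 0; here √(π/(2a)) = 1.0708. Differentiate with the product rule, d/dx e^(−ax²) = −2ax·e^(−ax²).
State is unnormalized: ∫|Ψ|² dx = 2.3290, and ∫Ψ*·(−ħ² Ψ'') dx = 4.2252, so ⟨p²⟩ = 4.2252 / 2.3290.
⟨p²⟩ = 1.8141.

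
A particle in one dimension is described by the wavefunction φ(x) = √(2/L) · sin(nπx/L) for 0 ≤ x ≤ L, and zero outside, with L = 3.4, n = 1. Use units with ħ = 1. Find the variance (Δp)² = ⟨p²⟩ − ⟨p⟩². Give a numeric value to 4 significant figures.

0.8538

Compute ⟨p⟩ and ⟨p²⟩ separately; (Δp)² = ⟨p²⟩ − ⟨p⟩².
d/dx sin(nπx/L) = (nπ/L)·cos(nπx/L) and d²/dx² sin(nπx/L) = −(nπ/L)²·sin(nπx/L); on 0 ≤ x ≤ L, ∫sin²(nπx/L) dx = L/2 and ∫sin(nπx/L)·cos(nπx/L) dx = 0.
⟨p⟩ = 0.0000 and ⟨p²⟩ = 0.85377.
(Δp)² = 0.85377 − (0.0000)² = 0.85377.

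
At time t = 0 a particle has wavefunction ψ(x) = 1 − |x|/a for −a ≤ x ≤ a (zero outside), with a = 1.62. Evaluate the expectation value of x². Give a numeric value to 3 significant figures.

0.262

⟨x²⟩ = ∫ x²·|ψ|² dx / ∫|ψ|² dx (integrals over the domain).
ψ is even, so ∫ over [−a, a] = 2∫₀ᵃ with ψ = 1 − x/a there: ∫₀ᵃ (1 − x/a)² dx = a/3, ∫₀ᵃ x²(1 − x/a)² dx = a³/30, ∫₀ᵃ x⁴(1 − x/a)² dx = a⁵/105.
State is unnormalized: ∫|ψ|² dx = 1.0800, and ∫ψ*·x²·ψ dx = 0.28344, so ⟨x²⟩ = 0.28344 / 1.0800.
⟨x²⟩ = 0.26244.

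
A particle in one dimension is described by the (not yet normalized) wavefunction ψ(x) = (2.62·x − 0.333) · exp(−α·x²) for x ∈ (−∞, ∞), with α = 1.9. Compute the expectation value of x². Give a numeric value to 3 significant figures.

⟨x²⟩ = ∫ x²·|ψ|² dx / ∫|ψ|² dx (integrals over the domain).
Expand each integrand as polynomial × e^(−2αx²) and use ∫x^(2j)·e^(−2αx²) dx = (2j−1)!!/(4α)^j · √(π/(2α)), odd powers → 0; here √(π/(2α)) = 0.90925.
State is unnormalized: ∫|ψ|² dx = 0.92207, and ∫ψ*·x²·ψ dx = 0.33744, so ⟨x²⟩ = 0.33744 / 0.92207.
⟨x²⟩ = 0.36596.

0.366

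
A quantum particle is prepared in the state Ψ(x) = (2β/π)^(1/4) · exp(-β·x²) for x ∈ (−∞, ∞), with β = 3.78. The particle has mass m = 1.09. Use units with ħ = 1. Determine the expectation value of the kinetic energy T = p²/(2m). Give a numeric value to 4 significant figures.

1.734

T = −(ħ²/2m) d²/dx², so ⟨T⟩ = −(ħ²/2m) ∫ Ψ*·Ψ'' dx; with m = 1.09.
Gaussian moments: ∫x^(2j)·e^(−2βx²) dx = (2j−1)!!/(4β)^j · √(π/(2β)), odd powers integrate to 0; here √(π/(2β)) = 0.64464. Derivatives: d/dx e^(−βx²) = −2βx·e^(−βx²), d²/dx² e^(−βx²) = (4β²x² − 2β)·e^(−βx²).
⟨T⟩ = 1.7339.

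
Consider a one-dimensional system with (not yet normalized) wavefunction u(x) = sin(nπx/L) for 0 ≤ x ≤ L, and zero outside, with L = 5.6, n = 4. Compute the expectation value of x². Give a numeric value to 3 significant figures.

10.4

⟨x²⟩ = ∫ x²·|u|² dx / ∫|u|² dx (integrals over the domain).
With sin²θ = (1 − cos2θ)/2 on 0 ≤ x ≤ L: ∫sin²(nπx/L) dx = L/2, ∫x·sin²(nπx/L) dx = L²/4, ∫x²·sin²(nπx/L) dx = L³·(1/6 − 1/(4n²π²)); higher powers xᵏ the same way, integrating xᵏ·cos(2nπx/L) by parts.
State is unnormalized: ∫|u|² dx = 2.8000, and ∫u*·x²·u dx = 28.991, so ⟨x²⟩ = 28.991 / 2.8000.
⟨x²⟩ = 10.354.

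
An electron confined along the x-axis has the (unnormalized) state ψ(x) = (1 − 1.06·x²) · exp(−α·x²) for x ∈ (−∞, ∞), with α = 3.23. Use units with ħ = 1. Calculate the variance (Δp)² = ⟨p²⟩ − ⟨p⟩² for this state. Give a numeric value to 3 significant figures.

4.57

Compute ⟨p⟩ and ⟨p²⟩ separately; (Δp)² = ⟨p²⟩ − ⟨p⟩².
Expand each integrand as polynomial × e^(−2αx²) and use ∫x^(2j)·e^(−2αx²) dx = (2j−1)!!/(4α)^j · √(π/(2α)), odd powers → 0; here √(π/(2α)) = 0.69736. Differentiate with the product rule, d/dx e^(−αx²) = −2αx·e^(−αx²).
Normalization: ∫|ψ|² dx = 0.59702.
⟨p⟩ = 0.0000 and ⟨p²⟩ = 4.5697.
(Δp)² = 4.5697 − (0.0000)² = 4.5697.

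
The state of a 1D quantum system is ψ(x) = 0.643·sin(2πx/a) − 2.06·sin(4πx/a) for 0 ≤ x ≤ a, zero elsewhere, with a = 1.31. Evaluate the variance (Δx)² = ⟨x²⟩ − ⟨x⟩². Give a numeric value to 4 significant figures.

0.09217

Compute ⟨x⟩ and ⟨x²⟩ separately, then (Δx)² = ⟨x²⟩ − ⟨x⟩².
On 0 ≤ x ≤ a (j ≠ l): ∫sin²(jπx/a) dx = a/2, ∫sin(jπx/a)·sin(lπx/a) dx = 0; diagonal moments ∫x·sin²(jπx/a) dx = a²/4, ∫x²·sin²(jπx/a) dx = a³·(1/6 − 1/(4j²π²)); cross terms ∫x·sin(jπx/a)·sin(lπx/a) dx = 0 for j + l even and −4jla²/(π²(j² − l²)²) for j + l odd, ∫x²·sin(jπx/a)·sin(lπx/a) dx = (−1)^(j+l)·4jla³/(π²(j² − l²)²); higher powers the same way via product-to-sum and parts.
Normalization: ∫|ψ|² dx = 3.0504.
⟨x⟩ = 0.65500 and ⟨x²⟩ = 0.52119.
(Δx)² = 0.52119 − (0.65500)² = 0.092167.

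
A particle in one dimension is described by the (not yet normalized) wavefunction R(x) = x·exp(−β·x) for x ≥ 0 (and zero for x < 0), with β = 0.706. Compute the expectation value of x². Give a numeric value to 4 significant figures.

6.019

⟨x²⟩ = ∫ x²·|R|² dx / ∫|R|² dx (integrals over the domain).
Every integrand reduces to terms xʲ·e^(−2βx) on [0, ∞); use ∫₀^∞ xʲ·e^(−2βx) dx = j!/(2β)^(j+1).
State is unnormalized: ∫|R|² dx = 0.71044, and ∫R*·x²·R dx = 4.2760, so ⟨x²⟩ = 4.2760 / 0.71044.
⟨x²⟩ = 6.0188.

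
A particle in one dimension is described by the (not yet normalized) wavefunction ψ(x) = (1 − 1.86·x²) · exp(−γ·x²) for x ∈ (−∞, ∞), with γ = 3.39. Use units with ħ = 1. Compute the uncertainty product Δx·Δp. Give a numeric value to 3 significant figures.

0.514

Δx = √(⟨x²⟩−⟨x⟩²), Δp = √(⟨p²⟩−⟨p⟩²).
Expand each integrand as polynomial × e^(−2γx²) and use ∫x^(2j)·e^(−2γx²) dx = (2j−1)!!/(4γ)^j · √(π/(2γ)), odd powers → 0; here √(π/(2γ)) = 0.68071. Differentiate with the product rule, d/dx e^(−γx²) = −2γx·e^(−γx²).
Normalization: ∫|ψ|² dx = 0.53239.
⟨x⟩ = 0.0000, ⟨x²⟩ = 0.043300 ⇒ Δx = 0.20809.
⟨p⟩ = 0.0000, ⟨p²⟩ = 6.0944 ⇒ Δp = 2.4687.
Δx·Δp = 0.51370.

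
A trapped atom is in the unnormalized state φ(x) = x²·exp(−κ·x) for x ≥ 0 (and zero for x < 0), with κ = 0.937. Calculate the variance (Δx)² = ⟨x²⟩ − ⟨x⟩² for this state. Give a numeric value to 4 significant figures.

Compute ⟨x⟩ and ⟨x²⟩ separately, then (Δx)² = ⟨x²⟩ − ⟨x⟩².
Every integrand reduces to terms xʲ·e^(−2κx) on [0, ∞); use ∫₀^∞ xʲ·e^(−2κx) dx = j!/(2κ)^(j+1).
Normalization: ∫|φ|² dx = 1.0384.
⟨x⟩ = 2.6681 and ⟨x²⟩ = 8.5424.
(Δx)² = 8.5424 − (2.6681)² = 1.4237.

1.424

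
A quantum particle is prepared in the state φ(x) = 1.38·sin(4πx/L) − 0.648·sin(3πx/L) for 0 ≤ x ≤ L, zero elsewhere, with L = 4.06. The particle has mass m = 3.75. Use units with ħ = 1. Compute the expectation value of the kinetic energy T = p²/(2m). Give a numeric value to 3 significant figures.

1.18

T = −(ħ²/2m) d²/dx², so ⟨T⟩ = −(ħ²/2m) ∫ φ*·φ'' dx / ∫|φ|² dx; with m = 3.75.
d²/dx² sin(jπx/L) = −(jπ/L)²·sin(jπx/L); on 0 ≤ x ≤ L, ∫sin²(jπx/L) dx = L/2 and ∫sin(jπx/L)·sin(lπx/L) dx = 0 for j ≠ l, so only diagonal terms survive in ∫|φ|² and ∫φ·φ″; ∫φ·φ′ dx = [φ²/2] between the walls = 0.
State is unnormalized: ∫|φ|² dx = 4.7183, and ∫φ*·(−ħ²/2m · φ'') dx = 5.5506, so ⟨T⟩ = 5.5506 / 4.7183.
⟨T⟩ = 1.1764.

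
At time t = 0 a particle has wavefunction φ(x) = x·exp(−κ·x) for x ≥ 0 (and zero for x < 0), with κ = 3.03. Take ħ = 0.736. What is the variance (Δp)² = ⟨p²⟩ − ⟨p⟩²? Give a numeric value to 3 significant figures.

Compute ⟨p⟩ and ⟨p²⟩ separately; (Δp)² = ⟨p²⟩ − ⟨p⟩².
Differentiate x·exp(−κ·x) with the product rule; every integrand then reduces to terms xʲ·e^(−2κx) on [0, ∞), with ∫₀^∞ xʲ·e^(−2κx) dx = j!/(2κ)^(j+1).
Normalization: ∫|φ|² dx = 0.0089869.
⟨p⟩ = 0.0000 and ⟨p²⟩ = 4.9733.
(Δp)² = 4.9733 − (0.0000)² = 4.9733.

4.97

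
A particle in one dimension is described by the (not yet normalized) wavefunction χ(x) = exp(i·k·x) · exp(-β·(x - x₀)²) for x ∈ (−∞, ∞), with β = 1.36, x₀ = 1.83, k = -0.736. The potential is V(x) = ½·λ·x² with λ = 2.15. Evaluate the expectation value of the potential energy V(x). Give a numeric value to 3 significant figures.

3.80

⟨V⟩ = ∫ V(x)·|χ|² dx / ∫|χ|² dx.
Gaussian moments (u = x − x₀): ∫u^(2j)·e^(−2βu²) du = (2j−1)!!/(4β)^j · √(π/(2β)), odd powers integrate to 0; here √(π/(2β)) = 1.0747.
State is unnormalized: ∫|χ|² dx = 1.0747, and ∫χ*·V(x)·χ dx = 4.0814, so ⟨V⟩ = 4.0814 / 1.0747.
⟨V⟩ = 3.7977.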